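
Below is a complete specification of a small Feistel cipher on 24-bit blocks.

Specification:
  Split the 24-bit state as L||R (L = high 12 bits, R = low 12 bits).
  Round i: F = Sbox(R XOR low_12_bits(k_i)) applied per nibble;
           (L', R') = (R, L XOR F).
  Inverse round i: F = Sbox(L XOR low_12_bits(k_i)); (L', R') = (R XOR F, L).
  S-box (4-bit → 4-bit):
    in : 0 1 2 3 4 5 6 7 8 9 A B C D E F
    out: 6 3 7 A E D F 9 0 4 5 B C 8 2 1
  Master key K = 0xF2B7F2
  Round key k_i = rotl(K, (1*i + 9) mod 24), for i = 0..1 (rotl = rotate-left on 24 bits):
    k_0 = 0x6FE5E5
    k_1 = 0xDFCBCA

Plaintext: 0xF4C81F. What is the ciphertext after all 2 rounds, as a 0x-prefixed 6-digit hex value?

s_0 = plaintext = 0xF4C81F
s_1 = Round(s_0, k_0) = 0x81F759
s_2 = Round(s_1, k_1) = 0x759455

0x759455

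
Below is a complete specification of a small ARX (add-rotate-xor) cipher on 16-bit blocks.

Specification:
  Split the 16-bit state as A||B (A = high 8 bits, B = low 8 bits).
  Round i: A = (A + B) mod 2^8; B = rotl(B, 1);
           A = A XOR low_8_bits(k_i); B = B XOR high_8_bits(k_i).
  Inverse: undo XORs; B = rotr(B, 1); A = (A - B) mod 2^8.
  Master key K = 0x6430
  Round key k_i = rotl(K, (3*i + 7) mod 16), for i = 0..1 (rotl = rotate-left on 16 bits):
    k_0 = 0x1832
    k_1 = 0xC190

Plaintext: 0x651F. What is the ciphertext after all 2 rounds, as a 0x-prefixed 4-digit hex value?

0x4C8D

s_0 = plaintext = 0x651F
s_1 = Round(s_0, k_0) = 0xB626
s_2 = Round(s_1, k_1) = 0x4C8D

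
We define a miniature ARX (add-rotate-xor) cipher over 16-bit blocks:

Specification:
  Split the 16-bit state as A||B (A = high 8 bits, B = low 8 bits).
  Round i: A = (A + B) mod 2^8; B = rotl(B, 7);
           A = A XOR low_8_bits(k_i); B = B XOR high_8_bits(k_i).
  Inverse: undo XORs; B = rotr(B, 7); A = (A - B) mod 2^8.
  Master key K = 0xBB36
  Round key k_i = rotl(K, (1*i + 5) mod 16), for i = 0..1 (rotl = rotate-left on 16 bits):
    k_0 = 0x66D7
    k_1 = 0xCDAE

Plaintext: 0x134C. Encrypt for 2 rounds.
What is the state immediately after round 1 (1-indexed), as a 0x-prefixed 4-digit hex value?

s_0 = plaintext = 0x134C
s_1 = Round(s_0, k_0) = 0x8840
s_2 = Round(s_1, k_1) = 0x66ED

0x8840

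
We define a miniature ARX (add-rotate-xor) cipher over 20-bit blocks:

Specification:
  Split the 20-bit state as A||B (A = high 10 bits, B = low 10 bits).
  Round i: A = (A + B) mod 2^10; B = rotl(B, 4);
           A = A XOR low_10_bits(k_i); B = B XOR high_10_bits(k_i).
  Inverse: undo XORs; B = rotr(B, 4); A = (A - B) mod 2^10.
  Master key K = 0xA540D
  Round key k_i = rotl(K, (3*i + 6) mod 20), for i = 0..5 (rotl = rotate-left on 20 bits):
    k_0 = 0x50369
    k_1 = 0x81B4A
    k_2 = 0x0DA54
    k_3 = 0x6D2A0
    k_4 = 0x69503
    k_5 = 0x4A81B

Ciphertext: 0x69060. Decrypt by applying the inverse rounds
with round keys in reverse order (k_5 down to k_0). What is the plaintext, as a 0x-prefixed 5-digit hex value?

s_0 = ciphertext = 0x69060
s_1 = InvRound(s_0, k_5) = 0xCAE94
s_2 = InvRound(s_1, k_4) = 0x6D473
s_3 = InvRound(s_2, k_3) = 0x4E5DC
s_4 = InvRound(s_3, k_2) = 0x33E9E
s_5 = InvRound(s_4, k_1) = 0x5F209
s_6 = InvRound(s_5, k_0) = 0xE8674

0xE8674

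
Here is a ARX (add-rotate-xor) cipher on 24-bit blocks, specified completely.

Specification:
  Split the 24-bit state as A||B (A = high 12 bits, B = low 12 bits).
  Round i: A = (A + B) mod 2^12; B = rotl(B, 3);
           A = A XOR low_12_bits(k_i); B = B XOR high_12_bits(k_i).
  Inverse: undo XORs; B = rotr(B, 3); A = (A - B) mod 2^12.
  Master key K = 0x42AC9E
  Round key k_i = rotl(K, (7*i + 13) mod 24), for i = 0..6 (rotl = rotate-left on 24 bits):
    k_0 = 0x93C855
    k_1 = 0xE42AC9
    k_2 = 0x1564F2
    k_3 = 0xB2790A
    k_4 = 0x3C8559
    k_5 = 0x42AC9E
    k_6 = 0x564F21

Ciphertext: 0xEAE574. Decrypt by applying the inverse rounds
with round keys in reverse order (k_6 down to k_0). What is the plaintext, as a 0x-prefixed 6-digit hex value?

s_0 = ciphertext = 0xEAE574
s_1 = InvRound(s_0, k_6) = 0x18D002
s_2 = InvRound(s_1, k_5) = 0xC8E085
s_3 = InvRound(s_2, k_4) = 0xF6EA69
s_4 = InvRound(s_3, k_3) = 0xA3BC29
s_5 = InvRound(s_4, k_2) = 0xF1AFAF
s_6 = InvRound(s_5, k_1) = 0xB96A3D
s_7 = InvRound(s_6, k_0) = 0x163260

0x163260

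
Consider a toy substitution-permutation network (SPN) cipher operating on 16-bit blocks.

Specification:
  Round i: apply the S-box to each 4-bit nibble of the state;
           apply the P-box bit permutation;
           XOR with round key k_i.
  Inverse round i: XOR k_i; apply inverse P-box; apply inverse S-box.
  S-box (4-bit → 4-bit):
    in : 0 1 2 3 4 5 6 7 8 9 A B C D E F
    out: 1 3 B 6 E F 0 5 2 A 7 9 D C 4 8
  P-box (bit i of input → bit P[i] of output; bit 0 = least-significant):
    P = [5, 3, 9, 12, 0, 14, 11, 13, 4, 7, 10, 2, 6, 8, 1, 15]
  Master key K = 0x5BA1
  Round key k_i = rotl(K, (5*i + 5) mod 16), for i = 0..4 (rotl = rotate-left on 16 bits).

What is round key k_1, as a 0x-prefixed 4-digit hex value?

0x856E

K = 0x5BA1
k_0 = rotl(K, (5*0+5) mod 16) = rotl(K, 5) = 0x742B
k_1 = rotl(K, (5*1+5) mod 16) = rotl(K, 10) = 0x856E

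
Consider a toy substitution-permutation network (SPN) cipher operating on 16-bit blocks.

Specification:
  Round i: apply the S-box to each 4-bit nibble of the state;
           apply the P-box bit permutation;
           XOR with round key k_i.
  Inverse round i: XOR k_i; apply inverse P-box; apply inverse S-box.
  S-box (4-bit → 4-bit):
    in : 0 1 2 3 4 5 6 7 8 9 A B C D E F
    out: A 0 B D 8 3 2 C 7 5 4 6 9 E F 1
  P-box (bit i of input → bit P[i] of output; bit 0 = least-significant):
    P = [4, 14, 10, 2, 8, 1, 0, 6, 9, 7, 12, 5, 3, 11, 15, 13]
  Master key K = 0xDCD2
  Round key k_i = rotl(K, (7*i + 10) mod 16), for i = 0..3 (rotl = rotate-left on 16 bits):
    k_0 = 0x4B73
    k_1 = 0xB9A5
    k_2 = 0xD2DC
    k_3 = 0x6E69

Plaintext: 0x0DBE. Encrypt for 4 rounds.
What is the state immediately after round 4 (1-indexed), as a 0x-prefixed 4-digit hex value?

0xD697

s_0 = plaintext = 0x0DBE
s_1 = Round(s_0, k_0) = 0x37C4
s_2 = Round(s_1, k_1) = 0x08C9
s_3 = Round(s_2, k_2) = 0xED0C
s_4 = Round(s_3, k_3) = 0xD697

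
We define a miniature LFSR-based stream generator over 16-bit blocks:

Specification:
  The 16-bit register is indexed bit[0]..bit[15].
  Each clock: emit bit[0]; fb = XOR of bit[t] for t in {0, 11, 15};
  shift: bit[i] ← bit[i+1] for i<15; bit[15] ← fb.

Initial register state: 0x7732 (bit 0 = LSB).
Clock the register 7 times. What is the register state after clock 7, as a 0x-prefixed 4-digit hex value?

0x28EE

reg_0 = 0x7732
clock 1: out=0, reg = 0x3B99
clock 2: out=1, reg = 0x1DCC
clock 3: out=0, reg = 0x8EE6
clock 4: out=0, reg = 0x4773
clock 5: out=1, reg = 0xA3B9
clock 6: out=1, reg = 0x51DC
clock 7: out=0, reg = 0x28EE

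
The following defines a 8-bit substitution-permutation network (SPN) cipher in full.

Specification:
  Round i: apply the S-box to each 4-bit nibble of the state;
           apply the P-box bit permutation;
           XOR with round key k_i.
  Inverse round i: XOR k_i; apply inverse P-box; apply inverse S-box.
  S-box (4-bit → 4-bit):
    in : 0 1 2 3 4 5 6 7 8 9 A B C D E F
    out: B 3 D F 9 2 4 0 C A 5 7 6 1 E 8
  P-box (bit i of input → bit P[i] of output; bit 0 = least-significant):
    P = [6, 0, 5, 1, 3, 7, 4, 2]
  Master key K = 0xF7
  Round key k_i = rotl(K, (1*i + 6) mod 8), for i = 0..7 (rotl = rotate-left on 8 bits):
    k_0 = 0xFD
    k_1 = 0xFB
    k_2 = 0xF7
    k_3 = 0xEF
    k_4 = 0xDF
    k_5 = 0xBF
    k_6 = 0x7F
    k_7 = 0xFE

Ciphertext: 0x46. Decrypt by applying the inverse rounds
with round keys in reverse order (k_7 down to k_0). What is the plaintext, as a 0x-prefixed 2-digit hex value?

s_0 = ciphertext = 0x46
s_1 = InvRound(s_0, k_7) = 0xB6
s_2 = InvRound(s_1, k_6) = 0x11
s_3 = InvRound(s_2, k_5) = 0x08
s_4 = InvRound(s_3, k_4) = 0xE0
s_5 = InvRound(s_4, k_3) = 0x49
s_6 = InvRound(s_5, k_2) = 0x38
s_7 = InvRound(s_6, k_1) = 0x50
s_8 = InvRound(s_7, k_0) = 0x0C

0x0C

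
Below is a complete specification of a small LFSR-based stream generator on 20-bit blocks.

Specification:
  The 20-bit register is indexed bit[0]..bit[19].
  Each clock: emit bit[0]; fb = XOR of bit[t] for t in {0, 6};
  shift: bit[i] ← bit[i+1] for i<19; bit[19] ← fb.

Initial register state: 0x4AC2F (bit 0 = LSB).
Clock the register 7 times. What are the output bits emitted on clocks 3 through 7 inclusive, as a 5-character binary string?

11010

reg_0 = 0x4AC2F
clock 1: out=1, reg = 0xA5617
clock 2: out=1, reg = 0xD2B0B
clock 3: out=1, reg = 0xE9585
clock 4: out=1, reg = 0xF4AC2
clock 5: out=0, reg = 0xFA561
clock 6: out=1, reg = 0x7D2B0
clock 7: out=0, reg = 0x3E958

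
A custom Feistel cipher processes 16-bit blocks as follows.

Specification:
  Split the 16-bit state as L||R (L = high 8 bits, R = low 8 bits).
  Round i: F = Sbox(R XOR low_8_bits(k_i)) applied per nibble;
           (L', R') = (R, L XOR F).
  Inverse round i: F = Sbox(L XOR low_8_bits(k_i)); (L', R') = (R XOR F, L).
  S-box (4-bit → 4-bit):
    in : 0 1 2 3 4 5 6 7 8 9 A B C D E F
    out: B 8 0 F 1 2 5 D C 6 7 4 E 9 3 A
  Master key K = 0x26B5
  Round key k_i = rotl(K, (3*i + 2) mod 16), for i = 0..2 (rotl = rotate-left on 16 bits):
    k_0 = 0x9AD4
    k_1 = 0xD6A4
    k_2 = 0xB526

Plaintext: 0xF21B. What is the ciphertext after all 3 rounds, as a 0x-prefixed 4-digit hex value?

s_0 = plaintext = 0xF21B
s_1 = Round(s_0, k_0) = 0x1B18
s_2 = Round(s_1, k_1) = 0x1855
s_3 = Round(s_2, k_2) = 0x55C7

0x55C7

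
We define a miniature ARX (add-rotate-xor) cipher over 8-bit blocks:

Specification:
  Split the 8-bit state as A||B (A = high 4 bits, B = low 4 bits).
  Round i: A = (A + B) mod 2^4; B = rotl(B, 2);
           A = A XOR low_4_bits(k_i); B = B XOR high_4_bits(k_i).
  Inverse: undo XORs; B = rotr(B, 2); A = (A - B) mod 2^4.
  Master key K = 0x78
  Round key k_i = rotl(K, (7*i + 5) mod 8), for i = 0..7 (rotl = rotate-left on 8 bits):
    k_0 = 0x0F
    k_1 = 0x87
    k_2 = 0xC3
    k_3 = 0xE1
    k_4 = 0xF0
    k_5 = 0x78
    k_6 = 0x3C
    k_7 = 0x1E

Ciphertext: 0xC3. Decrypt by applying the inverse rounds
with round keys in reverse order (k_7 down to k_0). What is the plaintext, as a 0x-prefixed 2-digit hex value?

0x63

s_0 = ciphertext = 0xC3
s_1 = InvRound(s_0, k_7) = 0xA8
s_2 = InvRound(s_1, k_6) = 0x8E
s_3 = InvRound(s_2, k_5) = 0xA6
s_4 = InvRound(s_3, k_4) = 0x46
s_5 = InvRound(s_4, k_3) = 0x32
s_6 = InvRound(s_5, k_2) = 0x5B
s_7 = InvRound(s_6, k_1) = 0x6C
s_8 = InvRound(s_7, k_0) = 0x63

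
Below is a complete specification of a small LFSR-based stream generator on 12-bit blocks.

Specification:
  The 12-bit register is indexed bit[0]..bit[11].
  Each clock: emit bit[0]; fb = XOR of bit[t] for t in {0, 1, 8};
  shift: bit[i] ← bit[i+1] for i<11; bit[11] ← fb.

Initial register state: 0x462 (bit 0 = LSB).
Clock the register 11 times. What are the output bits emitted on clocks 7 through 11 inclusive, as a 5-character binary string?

10001

reg_0 = 0x462
clock 1: out=0, reg = 0xA31
clock 2: out=1, reg = 0xD18
clock 3: out=0, reg = 0xE8C
clock 4: out=0, reg = 0x746
clock 5: out=0, reg = 0x3A3
clock 6: out=1, reg = 0x9D1
clock 7: out=1, reg = 0x4E8
clock 8: out=0, reg = 0x274
clock 9: out=0, reg = 0x13A
clock 10: out=0, reg = 0x09D
clock 11: out=1, reg = 0x84E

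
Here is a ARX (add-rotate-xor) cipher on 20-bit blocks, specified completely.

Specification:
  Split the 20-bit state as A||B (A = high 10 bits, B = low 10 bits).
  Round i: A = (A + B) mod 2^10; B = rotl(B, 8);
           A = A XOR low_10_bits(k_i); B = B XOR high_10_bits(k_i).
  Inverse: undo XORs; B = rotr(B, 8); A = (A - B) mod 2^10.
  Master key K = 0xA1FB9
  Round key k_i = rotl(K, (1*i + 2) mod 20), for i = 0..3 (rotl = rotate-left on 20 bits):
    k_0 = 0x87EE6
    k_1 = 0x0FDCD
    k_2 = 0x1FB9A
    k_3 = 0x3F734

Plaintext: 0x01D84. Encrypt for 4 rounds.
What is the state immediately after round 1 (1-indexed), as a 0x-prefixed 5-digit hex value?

s_0 = plaintext = 0x01D84
s_1 = Round(s_0, k_0) = 0xDB67E
s_2 = Round(s_1, k_1) = 0x09AA0
s_3 = Round(s_2, k_2) = 0x570D6
s_4 = Round(s_3, k_3) = 0x41AC8

0xDB67E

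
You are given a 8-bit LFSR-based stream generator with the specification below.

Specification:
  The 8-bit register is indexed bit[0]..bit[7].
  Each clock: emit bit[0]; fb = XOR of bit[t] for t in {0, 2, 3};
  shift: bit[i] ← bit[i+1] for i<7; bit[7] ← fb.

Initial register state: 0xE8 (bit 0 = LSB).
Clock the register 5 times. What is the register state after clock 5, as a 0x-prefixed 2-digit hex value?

0x7F

reg_0 = 0xE8
clock 1: out=0, reg = 0xF4
clock 2: out=0, reg = 0xFA
clock 3: out=0, reg = 0xFD
clock 4: out=1, reg = 0xFE
clock 5: out=0, reg = 0x7F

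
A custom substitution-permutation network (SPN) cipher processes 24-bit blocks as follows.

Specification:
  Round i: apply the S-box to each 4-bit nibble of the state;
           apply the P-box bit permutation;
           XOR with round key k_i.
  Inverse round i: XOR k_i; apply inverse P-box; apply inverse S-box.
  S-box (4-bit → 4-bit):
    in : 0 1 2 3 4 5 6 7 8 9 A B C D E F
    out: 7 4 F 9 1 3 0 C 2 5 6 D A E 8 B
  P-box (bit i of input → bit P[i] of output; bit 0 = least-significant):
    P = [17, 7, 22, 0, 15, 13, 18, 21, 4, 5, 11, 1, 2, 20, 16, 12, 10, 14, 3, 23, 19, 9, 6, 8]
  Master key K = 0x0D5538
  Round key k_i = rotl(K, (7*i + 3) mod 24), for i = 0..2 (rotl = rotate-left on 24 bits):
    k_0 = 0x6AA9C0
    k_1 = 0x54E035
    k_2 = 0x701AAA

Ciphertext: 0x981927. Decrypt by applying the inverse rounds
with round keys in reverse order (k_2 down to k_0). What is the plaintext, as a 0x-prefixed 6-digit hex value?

s_0 = ciphertext = 0x981927
s_1 = InvRound(s_0, k_2) = 0xF746ED
s_2 = InvRound(s_1, k_1) = 0xAB14F5
s_3 = InvRound(s_2, k_0) = 0xE3B057

0xE3B057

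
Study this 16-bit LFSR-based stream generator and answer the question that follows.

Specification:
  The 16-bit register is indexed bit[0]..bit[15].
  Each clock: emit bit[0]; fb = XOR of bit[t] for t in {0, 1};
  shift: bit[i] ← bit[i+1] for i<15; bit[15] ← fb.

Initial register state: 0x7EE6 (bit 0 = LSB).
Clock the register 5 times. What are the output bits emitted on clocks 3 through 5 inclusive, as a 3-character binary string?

100

reg_0 = 0x7EE6
clock 1: out=0, reg = 0xBF73
clock 2: out=1, reg = 0x5FB9
clock 3: out=1, reg = 0xAFDC
clock 4: out=0, reg = 0x57EE
clock 5: out=0, reg = 0xABF7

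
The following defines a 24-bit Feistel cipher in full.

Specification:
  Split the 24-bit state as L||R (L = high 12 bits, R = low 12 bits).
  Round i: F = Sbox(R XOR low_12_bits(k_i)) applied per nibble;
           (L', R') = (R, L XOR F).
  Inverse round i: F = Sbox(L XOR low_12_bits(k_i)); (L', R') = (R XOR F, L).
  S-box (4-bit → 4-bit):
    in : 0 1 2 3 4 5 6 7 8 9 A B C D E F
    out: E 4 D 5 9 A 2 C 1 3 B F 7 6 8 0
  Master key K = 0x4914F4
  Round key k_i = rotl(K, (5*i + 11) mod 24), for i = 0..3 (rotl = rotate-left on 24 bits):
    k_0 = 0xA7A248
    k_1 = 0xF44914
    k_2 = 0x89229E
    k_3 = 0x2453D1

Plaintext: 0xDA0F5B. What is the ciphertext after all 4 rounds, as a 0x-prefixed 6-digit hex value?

s_0 = plaintext = 0xDA0F5B
s_1 = Round(s_0, k_0) = 0xF5BBE5
s_2 = Round(s_1, k_1) = 0xBE525F
s_3 = Round(s_2, k_2) = 0x25F591
s_4 = Round(s_3, k_3) = 0x5910C1

0x5910C1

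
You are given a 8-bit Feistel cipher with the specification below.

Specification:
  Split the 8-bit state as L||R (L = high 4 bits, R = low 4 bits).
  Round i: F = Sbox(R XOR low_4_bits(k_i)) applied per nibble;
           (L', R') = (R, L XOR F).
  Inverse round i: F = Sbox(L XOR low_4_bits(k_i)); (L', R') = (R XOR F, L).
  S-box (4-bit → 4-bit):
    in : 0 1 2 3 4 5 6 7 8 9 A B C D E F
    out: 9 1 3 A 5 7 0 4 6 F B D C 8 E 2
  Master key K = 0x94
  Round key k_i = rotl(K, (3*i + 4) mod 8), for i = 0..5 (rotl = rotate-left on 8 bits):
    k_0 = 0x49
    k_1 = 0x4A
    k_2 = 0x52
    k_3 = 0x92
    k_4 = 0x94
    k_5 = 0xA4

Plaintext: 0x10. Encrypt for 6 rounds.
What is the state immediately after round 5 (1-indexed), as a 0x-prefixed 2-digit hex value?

0x3E

s_0 = plaintext = 0x10
s_1 = Round(s_0, k_0) = 0x0E
s_2 = Round(s_1, k_1) = 0xE5
s_3 = Round(s_2, k_2) = 0x5A
s_4 = Round(s_3, k_3) = 0xA3
s_5 = Round(s_4, k_4) = 0x3E
s_6 = Round(s_5, k_5) = 0xE8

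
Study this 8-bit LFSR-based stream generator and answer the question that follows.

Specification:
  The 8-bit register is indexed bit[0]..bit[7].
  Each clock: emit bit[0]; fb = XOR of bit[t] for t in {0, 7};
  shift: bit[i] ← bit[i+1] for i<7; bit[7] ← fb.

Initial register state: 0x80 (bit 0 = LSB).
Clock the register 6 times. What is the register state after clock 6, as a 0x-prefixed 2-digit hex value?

reg_0 = 0x80
clock 1: out=0, reg = 0xC0
clock 2: out=0, reg = 0xE0
clock 3: out=0, reg = 0xF0
clock 4: out=0, reg = 0xF8
clock 5: out=0, reg = 0xFC
clock 6: out=0, reg = 0xFE

0xFE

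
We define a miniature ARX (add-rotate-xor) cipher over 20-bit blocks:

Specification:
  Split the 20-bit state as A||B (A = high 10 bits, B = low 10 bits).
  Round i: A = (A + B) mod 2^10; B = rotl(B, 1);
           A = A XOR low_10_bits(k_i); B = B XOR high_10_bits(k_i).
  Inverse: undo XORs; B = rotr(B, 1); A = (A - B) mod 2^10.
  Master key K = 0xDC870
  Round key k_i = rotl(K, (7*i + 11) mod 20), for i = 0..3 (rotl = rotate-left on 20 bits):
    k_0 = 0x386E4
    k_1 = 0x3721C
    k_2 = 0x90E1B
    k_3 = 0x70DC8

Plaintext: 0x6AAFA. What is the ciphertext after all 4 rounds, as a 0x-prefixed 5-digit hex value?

0x06696

s_0 = plaintext = 0x6AAFA
s_1 = Round(s_0, k_0) = 0x90114
s_2 = Round(s_1, k_1) = 0x522F4
s_3 = Round(s_2, k_2) = 0x89FAA
s_4 = Round(s_3, k_3) = 0x06696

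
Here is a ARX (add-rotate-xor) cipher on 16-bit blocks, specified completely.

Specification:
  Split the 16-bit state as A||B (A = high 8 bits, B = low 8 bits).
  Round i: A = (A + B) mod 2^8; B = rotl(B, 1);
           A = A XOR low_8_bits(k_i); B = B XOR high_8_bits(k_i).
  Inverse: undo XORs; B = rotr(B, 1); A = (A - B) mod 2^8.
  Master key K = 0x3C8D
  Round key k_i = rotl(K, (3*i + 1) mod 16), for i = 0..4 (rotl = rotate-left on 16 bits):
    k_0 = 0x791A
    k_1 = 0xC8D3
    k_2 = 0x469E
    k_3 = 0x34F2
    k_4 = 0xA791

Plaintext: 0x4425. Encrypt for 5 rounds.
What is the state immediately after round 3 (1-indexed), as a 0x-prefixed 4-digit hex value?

0xBD1B

s_0 = plaintext = 0x4425
s_1 = Round(s_0, k_0) = 0x7333
s_2 = Round(s_1, k_1) = 0x75AE
s_3 = Round(s_2, k_2) = 0xBD1B
s_4 = Round(s_3, k_3) = 0x2A02
s_5 = Round(s_4, k_4) = 0xBDA3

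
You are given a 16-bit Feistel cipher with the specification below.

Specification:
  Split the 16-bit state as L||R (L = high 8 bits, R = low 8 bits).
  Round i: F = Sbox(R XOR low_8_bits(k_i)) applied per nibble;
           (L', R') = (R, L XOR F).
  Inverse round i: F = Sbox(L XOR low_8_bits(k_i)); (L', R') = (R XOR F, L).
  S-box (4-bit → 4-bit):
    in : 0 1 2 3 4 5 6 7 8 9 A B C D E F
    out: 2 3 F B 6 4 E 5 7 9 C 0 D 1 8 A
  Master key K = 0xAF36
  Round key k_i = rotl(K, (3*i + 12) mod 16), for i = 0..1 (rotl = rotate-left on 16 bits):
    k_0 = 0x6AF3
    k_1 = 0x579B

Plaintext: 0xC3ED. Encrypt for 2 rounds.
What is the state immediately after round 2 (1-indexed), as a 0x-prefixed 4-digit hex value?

0xFB0F

s_0 = plaintext = 0xC3ED
s_1 = Round(s_0, k_0) = 0xEDFB
s_2 = Round(s_1, k_1) = 0xFB0F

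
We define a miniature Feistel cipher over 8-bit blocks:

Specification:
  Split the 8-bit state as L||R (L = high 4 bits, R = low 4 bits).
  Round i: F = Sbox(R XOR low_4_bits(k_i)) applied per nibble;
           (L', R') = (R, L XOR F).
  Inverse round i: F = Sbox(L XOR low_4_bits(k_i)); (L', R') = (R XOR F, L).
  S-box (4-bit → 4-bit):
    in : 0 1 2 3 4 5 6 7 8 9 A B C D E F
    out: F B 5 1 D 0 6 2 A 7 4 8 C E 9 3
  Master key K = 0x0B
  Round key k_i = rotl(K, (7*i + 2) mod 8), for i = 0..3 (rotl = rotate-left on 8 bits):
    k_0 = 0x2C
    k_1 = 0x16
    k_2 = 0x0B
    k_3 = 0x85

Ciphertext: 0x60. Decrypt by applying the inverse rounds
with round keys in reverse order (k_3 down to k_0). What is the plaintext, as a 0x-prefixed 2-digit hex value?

0xDC

s_0 = ciphertext = 0x60
s_1 = InvRound(s_0, k_3) = 0x16
s_2 = InvRound(s_1, k_2) = 0x21
s_3 = InvRound(s_2, k_1) = 0xC2
s_4 = InvRound(s_3, k_0) = 0xDC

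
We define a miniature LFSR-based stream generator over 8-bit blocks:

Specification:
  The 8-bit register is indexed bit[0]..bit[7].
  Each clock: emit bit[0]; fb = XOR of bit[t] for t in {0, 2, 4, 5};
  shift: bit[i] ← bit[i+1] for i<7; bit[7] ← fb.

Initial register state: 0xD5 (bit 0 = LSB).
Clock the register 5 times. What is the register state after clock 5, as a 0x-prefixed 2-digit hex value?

reg_0 = 0xD5
clock 1: out=1, reg = 0xEA
clock 2: out=0, reg = 0xF5
clock 3: out=1, reg = 0x7A
clock 4: out=0, reg = 0x3D
clock 5: out=1, reg = 0x1E

0x1E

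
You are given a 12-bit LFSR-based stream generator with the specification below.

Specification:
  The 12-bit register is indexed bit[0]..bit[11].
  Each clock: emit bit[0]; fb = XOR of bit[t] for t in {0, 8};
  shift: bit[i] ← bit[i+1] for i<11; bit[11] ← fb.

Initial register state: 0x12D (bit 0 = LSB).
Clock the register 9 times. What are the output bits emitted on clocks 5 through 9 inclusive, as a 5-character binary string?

reg_0 = 0x12D
clock 1: out=1, reg = 0x096
clock 2: out=0, reg = 0x04B
clock 3: out=1, reg = 0x825
clock 4: out=1, reg = 0xC12
clock 5: out=0, reg = 0x609
clock 6: out=1, reg = 0xB04
clock 7: out=0, reg = 0xD82
clock 8: out=0, reg = 0xEC1
clock 9: out=1, reg = 0xF60

01001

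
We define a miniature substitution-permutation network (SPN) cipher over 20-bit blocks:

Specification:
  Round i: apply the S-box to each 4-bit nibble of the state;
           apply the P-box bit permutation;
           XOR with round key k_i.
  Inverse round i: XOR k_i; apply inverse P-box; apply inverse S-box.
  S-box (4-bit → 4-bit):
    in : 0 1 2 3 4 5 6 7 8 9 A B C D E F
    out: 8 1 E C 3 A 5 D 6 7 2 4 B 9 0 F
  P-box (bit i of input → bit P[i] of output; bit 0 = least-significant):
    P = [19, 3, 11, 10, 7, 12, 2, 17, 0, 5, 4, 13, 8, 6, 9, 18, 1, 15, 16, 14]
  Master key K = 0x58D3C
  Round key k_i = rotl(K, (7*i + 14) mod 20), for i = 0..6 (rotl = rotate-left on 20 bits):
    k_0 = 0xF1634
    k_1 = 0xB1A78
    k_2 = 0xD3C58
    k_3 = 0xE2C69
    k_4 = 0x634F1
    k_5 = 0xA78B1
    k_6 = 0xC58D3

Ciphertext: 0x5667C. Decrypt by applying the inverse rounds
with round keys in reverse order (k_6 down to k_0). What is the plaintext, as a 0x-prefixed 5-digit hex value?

s_0 = ciphertext = 0x5667C
s_1 = InvRound(s_0, k_6) = 0x6BC9F
s_2 = InvRound(s_1, k_5) = 0xC0ABC
s_3 = InvRound(s_2, k_4) = 0xE8D2F
s_4 = InvRound(s_3, k_3) = 0x440BE
s_5 = InvRound(s_4, k_2) = 0x7A597
s_6 = InvRound(s_5, k_1) = 0x4FC9F
s_7 = InvRound(s_6, k_0) = 0xFBCD9

0xFBCD9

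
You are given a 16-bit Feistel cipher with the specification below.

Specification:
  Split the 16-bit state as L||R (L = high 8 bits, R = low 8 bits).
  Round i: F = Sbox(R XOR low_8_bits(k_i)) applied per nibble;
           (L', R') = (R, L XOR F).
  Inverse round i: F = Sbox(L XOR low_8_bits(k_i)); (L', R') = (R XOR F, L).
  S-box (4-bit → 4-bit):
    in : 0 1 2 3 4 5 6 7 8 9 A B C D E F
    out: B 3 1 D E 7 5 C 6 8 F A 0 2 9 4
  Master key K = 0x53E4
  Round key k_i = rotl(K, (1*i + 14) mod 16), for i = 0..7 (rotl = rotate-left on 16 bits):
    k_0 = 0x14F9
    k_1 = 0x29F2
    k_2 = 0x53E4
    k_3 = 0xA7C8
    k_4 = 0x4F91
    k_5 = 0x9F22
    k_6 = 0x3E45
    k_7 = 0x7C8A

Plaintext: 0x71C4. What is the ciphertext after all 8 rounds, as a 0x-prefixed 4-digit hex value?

s_0 = plaintext = 0x71C4
s_1 = Round(s_0, k_0) = 0xC4A3
s_2 = Round(s_1, k_1) = 0xA3B7
s_3 = Round(s_2, k_2) = 0xB7DE
s_4 = Round(s_3, k_3) = 0xDE82
s_5 = Round(s_4, k_4) = 0x82E3
s_6 = Round(s_5, k_5) = 0xE381
s_7 = Round(s_6, k_6) = 0x81ED
s_8 = Round(s_7, k_7) = 0xEDDD

0xEDDD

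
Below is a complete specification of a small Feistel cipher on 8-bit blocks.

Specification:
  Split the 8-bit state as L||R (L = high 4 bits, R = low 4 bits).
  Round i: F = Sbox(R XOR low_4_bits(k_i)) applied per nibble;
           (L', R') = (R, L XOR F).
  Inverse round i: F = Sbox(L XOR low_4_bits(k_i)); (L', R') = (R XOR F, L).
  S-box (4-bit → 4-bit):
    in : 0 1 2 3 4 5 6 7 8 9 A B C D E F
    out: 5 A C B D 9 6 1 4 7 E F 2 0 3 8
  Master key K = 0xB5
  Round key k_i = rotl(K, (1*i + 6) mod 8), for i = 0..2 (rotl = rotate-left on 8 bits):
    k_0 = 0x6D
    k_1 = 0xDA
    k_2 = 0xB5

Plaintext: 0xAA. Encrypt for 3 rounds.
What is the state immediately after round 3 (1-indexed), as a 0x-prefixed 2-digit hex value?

0x02

s_0 = plaintext = 0xAA
s_1 = Round(s_0, k_0) = 0xAB
s_2 = Round(s_1, k_1) = 0xB0
s_3 = Round(s_2, k_2) = 0x02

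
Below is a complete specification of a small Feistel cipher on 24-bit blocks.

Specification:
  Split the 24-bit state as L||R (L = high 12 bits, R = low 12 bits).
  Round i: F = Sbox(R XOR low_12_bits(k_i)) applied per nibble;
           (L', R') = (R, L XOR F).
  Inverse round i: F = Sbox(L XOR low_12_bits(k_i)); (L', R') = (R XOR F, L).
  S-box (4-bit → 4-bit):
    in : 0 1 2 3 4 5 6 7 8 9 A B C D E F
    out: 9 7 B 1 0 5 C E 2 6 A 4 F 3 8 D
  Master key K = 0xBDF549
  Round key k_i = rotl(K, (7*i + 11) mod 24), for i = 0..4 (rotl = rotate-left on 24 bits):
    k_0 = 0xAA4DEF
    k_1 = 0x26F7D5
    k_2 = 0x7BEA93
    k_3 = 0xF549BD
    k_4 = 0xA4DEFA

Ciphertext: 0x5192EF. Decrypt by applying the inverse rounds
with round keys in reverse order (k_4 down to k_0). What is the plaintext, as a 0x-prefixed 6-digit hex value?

0x0502F5

s_0 = ciphertext = 0x5192EF
s_1 = InvRound(s_0, k_4) = 0x66E519
s_2 = InvRound(s_1, k_3) = 0x82866E
s_3 = InvRound(s_2, k_2) = 0xD2A828
s_4 = InvRound(s_3, k_1) = 0x2F5D2A
s_5 = InvRound(s_4, k_0) = 0x0502F5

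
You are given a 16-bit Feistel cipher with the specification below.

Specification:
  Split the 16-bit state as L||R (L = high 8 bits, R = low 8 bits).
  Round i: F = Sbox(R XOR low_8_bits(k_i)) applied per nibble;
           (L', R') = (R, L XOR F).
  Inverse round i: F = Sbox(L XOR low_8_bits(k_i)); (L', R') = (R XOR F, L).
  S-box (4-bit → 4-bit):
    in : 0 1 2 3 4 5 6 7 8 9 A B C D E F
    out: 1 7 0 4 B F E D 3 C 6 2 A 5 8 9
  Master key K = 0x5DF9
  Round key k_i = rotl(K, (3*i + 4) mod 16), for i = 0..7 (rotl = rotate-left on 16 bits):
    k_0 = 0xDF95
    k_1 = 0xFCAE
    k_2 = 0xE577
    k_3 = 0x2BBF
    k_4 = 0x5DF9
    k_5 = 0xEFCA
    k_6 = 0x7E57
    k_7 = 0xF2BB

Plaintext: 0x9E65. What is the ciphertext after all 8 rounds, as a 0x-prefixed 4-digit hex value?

0x5688

s_0 = plaintext = 0x9E65
s_1 = Round(s_0, k_0) = 0x650F
s_2 = Round(s_1, k_1) = 0x0F02
s_3 = Round(s_2, k_2) = 0x02D0
s_4 = Round(s_3, k_3) = 0xD0EB
s_5 = Round(s_4, k_4) = 0xEBA0
s_6 = Round(s_5, k_5) = 0xA00D
s_7 = Round(s_6, k_6) = 0x0D56
s_8 = Round(s_7, k_7) = 0x5688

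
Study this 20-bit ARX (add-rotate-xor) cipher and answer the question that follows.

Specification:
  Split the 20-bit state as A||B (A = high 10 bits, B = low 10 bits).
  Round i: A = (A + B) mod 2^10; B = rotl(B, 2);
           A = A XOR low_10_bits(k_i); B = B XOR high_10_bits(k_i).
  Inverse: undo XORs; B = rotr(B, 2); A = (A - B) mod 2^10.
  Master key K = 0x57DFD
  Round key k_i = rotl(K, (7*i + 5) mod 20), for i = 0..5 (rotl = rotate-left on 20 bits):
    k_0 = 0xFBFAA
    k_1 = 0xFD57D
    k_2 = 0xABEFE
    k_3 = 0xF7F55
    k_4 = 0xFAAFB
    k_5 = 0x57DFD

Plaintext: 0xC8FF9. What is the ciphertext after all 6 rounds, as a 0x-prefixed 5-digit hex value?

0x8E514

s_0 = plaintext = 0xC8FF9
s_1 = Round(s_0, k_0) = 0x2D808
s_2 = Round(s_1, k_1) = 0x70FD5
s_3 = Round(s_2, k_2) = 0xD99F8
s_4 = Round(s_3, k_3) = 0x82C3E
s_5 = Round(s_4, k_4) = 0x2CB12
s_6 = Round(s_5, k_5) = 0x8E514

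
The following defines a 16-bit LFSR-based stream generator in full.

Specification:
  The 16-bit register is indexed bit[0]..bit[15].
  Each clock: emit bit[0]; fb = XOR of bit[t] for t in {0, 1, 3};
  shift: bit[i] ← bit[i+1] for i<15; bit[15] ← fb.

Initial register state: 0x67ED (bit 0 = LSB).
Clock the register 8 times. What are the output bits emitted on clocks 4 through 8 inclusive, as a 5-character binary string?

10111

reg_0 = 0x67ED
clock 1: out=1, reg = 0x33F6
clock 2: out=0, reg = 0x99FB
clock 3: out=1, reg = 0xCCFD
clock 4: out=1, reg = 0x667E
clock 5: out=0, reg = 0x333F
clock 6: out=1, reg = 0x999F
clock 7: out=1, reg = 0xCCCF
clock 8: out=1, reg = 0xE667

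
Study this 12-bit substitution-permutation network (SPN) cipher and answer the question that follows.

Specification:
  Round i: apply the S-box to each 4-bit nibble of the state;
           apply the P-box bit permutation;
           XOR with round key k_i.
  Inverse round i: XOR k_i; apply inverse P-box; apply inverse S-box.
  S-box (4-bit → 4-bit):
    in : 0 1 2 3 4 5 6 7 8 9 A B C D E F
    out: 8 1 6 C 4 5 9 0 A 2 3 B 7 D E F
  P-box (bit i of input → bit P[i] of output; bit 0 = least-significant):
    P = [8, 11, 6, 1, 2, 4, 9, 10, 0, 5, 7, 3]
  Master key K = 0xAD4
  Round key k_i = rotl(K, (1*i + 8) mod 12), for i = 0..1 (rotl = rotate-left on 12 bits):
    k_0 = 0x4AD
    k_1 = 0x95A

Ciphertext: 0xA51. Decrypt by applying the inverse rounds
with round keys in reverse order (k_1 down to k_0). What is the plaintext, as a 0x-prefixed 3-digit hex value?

0xF43

s_0 = ciphertext = 0xA51
s_1 = InvRound(s_0, k_1) = 0x646
s_2 = InvRound(s_1, k_0) = 0xF43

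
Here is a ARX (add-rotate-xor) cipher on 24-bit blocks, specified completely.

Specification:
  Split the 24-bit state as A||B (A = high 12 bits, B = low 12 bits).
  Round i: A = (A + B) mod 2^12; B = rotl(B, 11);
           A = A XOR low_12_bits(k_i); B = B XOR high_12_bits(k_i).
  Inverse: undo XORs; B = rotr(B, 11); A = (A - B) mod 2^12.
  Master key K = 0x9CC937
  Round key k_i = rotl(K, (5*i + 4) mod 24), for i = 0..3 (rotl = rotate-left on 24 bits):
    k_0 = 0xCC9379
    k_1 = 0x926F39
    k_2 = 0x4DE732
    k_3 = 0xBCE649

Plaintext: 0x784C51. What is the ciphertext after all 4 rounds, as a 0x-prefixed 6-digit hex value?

s_0 = plaintext = 0x784C51
s_1 = Round(s_0, k_0) = 0x0AC2E1
s_2 = Round(s_1, k_1) = 0xCB4056
s_3 = Round(s_2, k_2) = 0xA384F5
s_4 = Round(s_3, k_3) = 0x9641B4

0x9641B4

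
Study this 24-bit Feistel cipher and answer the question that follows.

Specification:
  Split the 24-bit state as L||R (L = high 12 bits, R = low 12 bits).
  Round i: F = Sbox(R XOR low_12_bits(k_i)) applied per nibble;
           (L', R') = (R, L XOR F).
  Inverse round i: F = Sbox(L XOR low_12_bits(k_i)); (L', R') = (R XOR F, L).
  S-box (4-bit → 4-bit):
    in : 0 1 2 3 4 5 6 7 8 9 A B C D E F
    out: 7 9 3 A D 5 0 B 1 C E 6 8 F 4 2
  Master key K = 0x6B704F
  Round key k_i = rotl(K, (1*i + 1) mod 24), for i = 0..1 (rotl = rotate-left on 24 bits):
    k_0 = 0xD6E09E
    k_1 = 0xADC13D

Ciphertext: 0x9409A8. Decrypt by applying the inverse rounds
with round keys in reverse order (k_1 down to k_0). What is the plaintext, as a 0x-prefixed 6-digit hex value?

0x85C817

s_0 = ciphertext = 0x9409A8
s_1 = InvRound(s_0, k_1) = 0x817940
s_2 = InvRound(s_1, k_0) = 0x85C817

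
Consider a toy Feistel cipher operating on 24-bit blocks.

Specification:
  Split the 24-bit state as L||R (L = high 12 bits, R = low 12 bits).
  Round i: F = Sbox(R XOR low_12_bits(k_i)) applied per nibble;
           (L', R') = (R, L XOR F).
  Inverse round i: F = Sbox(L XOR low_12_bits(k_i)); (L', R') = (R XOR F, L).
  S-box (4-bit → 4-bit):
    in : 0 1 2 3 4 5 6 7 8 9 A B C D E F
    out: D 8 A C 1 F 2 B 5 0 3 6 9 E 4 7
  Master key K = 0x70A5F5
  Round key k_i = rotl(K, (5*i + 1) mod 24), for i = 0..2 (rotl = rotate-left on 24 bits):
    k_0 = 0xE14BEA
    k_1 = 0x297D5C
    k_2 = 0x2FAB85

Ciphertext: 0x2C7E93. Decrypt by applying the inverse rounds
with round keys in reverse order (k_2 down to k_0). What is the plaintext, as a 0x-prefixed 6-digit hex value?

s_0 = ciphertext = 0x2C7E93
s_1 = InvRound(s_0, k_2) = 0xE892C7
s_2 = InvRound(s_1, k_1) = 0xE28E89
s_3 = InvRound(s_2, k_0) = 0x113E28

0x113E28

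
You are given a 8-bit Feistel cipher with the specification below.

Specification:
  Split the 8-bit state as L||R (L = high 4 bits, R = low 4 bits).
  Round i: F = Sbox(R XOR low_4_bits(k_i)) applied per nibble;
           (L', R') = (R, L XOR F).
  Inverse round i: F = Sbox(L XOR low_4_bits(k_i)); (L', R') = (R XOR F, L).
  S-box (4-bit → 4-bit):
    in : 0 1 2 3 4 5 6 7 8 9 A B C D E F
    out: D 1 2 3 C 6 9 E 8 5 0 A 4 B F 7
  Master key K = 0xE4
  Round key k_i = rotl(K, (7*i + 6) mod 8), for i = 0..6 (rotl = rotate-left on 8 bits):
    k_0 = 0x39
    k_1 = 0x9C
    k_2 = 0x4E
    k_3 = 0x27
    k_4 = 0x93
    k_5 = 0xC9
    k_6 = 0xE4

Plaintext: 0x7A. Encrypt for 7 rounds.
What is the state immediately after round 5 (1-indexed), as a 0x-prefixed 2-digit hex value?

s_0 = plaintext = 0x7A
s_1 = Round(s_0, k_0) = 0xA4
s_2 = Round(s_1, k_1) = 0x42
s_3 = Round(s_2, k_2) = 0x20
s_4 = Round(s_3, k_3) = 0x0C
s_5 = Round(s_4, k_4) = 0xC7
s_6 = Round(s_5, k_5) = 0x73
s_7 = Round(s_6, k_6) = 0x39

0xC7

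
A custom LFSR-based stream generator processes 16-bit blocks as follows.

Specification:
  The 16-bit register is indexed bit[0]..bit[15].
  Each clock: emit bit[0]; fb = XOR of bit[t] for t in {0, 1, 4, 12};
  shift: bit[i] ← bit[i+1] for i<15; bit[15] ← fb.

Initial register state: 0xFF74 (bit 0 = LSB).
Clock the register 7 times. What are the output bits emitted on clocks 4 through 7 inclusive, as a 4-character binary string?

reg_0 = 0xFF74
clock 1: out=0, reg = 0x7FBA
clock 2: out=0, reg = 0xBFDD
clock 3: out=1, reg = 0xDFEE
clock 4: out=0, reg = 0x6FF7
clock 5: out=1, reg = 0xB7FB
clock 6: out=1, reg = 0x5BFD
clock 7: out=1, reg = 0xADFE

0111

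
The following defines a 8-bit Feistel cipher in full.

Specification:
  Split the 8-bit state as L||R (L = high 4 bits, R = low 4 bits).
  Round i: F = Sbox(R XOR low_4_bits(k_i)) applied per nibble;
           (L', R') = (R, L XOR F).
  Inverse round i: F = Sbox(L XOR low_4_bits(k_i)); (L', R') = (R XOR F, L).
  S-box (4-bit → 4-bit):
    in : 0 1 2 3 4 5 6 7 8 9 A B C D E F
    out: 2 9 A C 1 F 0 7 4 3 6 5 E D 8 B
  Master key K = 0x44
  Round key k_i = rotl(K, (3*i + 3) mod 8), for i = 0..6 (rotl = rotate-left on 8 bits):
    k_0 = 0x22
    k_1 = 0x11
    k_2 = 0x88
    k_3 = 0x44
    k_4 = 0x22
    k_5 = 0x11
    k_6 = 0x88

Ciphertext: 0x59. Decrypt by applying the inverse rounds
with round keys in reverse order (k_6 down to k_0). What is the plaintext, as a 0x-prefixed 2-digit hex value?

s_0 = ciphertext = 0x59
s_1 = InvRound(s_0, k_6) = 0x45
s_2 = InvRound(s_1, k_5) = 0xA4
s_3 = InvRound(s_2, k_4) = 0x0A
s_4 = InvRound(s_3, k_3) = 0xB0
s_5 = InvRound(s_4, k_2) = 0xCB
s_6 = InvRound(s_5, k_1) = 0x6C
s_7 = InvRound(s_6, k_0) = 0xD6

0xD6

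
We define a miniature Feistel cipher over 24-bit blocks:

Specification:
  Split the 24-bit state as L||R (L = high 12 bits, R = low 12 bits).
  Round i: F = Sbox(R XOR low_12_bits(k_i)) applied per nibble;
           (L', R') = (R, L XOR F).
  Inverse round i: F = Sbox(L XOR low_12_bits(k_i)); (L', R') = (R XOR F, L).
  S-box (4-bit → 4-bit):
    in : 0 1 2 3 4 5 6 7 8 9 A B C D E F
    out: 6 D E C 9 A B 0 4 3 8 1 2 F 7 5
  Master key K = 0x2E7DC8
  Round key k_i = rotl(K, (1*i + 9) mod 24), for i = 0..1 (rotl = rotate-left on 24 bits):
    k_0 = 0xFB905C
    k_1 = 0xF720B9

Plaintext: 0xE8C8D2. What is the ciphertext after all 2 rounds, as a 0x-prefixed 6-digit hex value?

0xACB0DC

s_0 = plaintext = 0xE8C8D2
s_1 = Round(s_0, k_0) = 0x8D2ACB
s_2 = Round(s_1, k_1) = 0xACB0DC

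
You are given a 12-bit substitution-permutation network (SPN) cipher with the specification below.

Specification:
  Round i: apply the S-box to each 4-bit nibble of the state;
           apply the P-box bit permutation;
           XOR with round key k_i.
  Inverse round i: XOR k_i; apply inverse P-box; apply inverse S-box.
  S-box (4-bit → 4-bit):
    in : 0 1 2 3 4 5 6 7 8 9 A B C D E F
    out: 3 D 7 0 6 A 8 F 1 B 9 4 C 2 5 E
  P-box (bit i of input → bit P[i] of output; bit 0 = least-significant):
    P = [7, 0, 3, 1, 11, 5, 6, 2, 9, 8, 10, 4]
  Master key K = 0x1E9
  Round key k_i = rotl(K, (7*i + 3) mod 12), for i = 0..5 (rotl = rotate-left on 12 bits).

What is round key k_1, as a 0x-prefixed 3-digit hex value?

K = 0x1E9
k_0 = rotl(K, (7*0+3) mod 12) = rotl(K, 3) = 0xF48
k_1 = rotl(K, (7*1+3) mod 12) = rotl(K, 10) = 0x47A

0x47A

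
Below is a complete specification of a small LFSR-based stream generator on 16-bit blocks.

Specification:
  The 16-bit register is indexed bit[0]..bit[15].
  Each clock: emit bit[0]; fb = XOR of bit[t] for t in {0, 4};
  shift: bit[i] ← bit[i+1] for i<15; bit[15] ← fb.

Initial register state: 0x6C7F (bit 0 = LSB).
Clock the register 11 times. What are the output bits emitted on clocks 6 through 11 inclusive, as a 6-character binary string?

110001

reg_0 = 0x6C7F
clock 1: out=1, reg = 0x363F
clock 2: out=1, reg = 0x1B1F
clock 3: out=1, reg = 0x0D8F
clock 4: out=1, reg = 0x86C7
clock 5: out=1, reg = 0xC363
clock 6: out=1, reg = 0xE1B1
clock 7: out=1, reg = 0x70D8
clock 8: out=0, reg = 0xB86C
clock 9: out=0, reg = 0x5C36
clock 10: out=0, reg = 0xAE1B
clock 11: out=1, reg = 0x570D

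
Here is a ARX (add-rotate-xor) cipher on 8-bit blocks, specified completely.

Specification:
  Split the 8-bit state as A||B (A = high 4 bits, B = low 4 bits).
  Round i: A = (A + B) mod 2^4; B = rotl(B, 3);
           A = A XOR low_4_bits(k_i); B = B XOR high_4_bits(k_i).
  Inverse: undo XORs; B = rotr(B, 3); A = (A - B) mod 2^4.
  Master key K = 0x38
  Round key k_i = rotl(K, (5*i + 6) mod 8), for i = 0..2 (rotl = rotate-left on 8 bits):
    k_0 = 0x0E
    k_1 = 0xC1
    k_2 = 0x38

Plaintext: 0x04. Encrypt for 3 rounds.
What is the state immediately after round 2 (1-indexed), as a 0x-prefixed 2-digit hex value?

0xDD

s_0 = plaintext = 0x04
s_1 = Round(s_0, k_0) = 0xA2
s_2 = Round(s_1, k_1) = 0xDD
s_3 = Round(s_2, k_2) = 0x2D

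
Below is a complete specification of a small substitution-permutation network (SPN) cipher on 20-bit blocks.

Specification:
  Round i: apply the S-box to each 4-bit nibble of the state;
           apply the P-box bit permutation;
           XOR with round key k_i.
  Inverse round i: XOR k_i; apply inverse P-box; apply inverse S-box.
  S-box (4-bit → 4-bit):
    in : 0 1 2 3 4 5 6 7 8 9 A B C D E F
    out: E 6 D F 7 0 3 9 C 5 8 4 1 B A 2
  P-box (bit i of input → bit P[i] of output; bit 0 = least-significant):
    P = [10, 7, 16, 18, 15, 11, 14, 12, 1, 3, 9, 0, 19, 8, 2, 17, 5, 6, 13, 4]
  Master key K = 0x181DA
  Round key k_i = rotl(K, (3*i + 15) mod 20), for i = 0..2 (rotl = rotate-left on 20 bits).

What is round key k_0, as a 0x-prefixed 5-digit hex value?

0xD0C0E

K = 0x181DA
k_0 = rotl(K, (3*0+15) mod 20) = rotl(K, 15) = 0xD0C0E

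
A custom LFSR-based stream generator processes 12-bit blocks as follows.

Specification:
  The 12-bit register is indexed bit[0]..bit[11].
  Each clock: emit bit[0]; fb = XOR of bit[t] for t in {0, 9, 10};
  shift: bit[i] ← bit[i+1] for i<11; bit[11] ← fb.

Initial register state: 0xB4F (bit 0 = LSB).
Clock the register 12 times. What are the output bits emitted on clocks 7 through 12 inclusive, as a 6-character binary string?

101101

reg_0 = 0xB4F
clock 1: out=1, reg = 0x5A7
clock 2: out=1, reg = 0x2D3
clock 3: out=1, reg = 0x169
clock 4: out=1, reg = 0x8B4
clock 5: out=0, reg = 0x45A
clock 6: out=0, reg = 0xA2D
clock 7: out=1, reg = 0x516
clock 8: out=0, reg = 0xA8B
clock 9: out=1, reg = 0x545
clock 10: out=1, reg = 0x2A2
clock 11: out=0, reg = 0x951
clock 12: out=1, reg = 0xCA8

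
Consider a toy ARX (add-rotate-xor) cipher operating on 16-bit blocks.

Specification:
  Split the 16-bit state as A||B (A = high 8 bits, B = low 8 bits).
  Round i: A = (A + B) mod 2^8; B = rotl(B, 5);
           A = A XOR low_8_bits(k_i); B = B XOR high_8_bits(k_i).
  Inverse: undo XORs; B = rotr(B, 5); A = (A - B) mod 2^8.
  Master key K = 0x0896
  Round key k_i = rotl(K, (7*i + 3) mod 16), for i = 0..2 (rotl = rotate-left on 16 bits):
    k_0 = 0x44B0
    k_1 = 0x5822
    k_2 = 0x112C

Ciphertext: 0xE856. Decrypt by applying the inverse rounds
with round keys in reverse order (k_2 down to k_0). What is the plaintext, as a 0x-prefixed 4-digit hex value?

0x6BBA

s_0 = ciphertext = 0xE856
s_1 = InvRound(s_0, k_2) = 0x8A3A
s_2 = InvRound(s_1, k_1) = 0x9513
s_3 = InvRound(s_2, k_0) = 0x6BBA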